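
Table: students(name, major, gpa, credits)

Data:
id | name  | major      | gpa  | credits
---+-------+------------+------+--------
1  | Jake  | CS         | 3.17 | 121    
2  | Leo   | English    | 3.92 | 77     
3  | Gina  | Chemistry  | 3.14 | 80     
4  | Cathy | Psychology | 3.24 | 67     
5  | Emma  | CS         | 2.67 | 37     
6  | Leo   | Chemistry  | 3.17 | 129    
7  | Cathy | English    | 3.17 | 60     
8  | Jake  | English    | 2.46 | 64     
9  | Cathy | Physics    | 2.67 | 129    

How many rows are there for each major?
SELECT major, COUNT(*) as count
FROM students
GROUP BY major

Result:
  CS: 2
  Chemistry: 2
  English: 3
  Physics: 1
  Psychology: 1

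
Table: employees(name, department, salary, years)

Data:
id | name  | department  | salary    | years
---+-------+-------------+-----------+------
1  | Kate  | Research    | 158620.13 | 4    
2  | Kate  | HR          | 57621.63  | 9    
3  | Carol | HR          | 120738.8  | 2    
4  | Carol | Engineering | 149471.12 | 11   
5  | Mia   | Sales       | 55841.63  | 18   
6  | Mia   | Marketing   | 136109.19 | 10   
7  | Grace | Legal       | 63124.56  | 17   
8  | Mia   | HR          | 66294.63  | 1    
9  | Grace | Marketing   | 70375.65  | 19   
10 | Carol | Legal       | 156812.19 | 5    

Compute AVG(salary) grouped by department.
SELECT department, AVG(salary) as result
FROM employees
GROUP BY department

Result:
  Engineering: 149471.12
  HR: 81551.69
  Legal: 109968.38
  Marketing: 103242.42
  Research: 158620.13
  Sales: 55841.63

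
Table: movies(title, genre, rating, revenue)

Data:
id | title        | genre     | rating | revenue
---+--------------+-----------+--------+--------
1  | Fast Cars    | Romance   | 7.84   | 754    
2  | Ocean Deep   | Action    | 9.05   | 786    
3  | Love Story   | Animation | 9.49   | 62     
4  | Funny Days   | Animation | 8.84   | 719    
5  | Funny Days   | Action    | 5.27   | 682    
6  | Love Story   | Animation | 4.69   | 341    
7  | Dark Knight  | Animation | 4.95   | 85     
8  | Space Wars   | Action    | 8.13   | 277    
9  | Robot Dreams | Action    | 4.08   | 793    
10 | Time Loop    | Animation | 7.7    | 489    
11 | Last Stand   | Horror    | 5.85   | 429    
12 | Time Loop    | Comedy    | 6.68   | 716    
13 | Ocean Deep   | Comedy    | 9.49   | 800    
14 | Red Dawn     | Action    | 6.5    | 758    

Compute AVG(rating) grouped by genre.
SELECT genre, AVG(rating) as result
FROM movies
GROUP BY genre

Result:
  Action: 6.61
  Animation: 7.13
  Comedy: 8.09
  Horror: 5.85
  Romance: 7.84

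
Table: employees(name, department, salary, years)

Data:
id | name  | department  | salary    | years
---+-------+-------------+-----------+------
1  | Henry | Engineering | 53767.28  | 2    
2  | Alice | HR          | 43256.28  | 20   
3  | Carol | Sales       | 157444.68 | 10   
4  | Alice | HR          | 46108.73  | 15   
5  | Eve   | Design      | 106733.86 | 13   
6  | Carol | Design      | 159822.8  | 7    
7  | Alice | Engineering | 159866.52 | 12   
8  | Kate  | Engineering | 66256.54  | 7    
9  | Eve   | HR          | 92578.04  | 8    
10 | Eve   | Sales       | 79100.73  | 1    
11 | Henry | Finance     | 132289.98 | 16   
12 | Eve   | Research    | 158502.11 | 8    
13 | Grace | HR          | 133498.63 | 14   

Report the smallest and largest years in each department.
SELECT department, MIN(years), MAX(years)
FROM employees
GROUP BY department

Result:
  Design: min=7, max=13
  Engineering: min=2, max=12
  Finance: min=16, max=16
  HR: min=8, max=20
  Research: min=8, max=8
  Sales: min=1, max=10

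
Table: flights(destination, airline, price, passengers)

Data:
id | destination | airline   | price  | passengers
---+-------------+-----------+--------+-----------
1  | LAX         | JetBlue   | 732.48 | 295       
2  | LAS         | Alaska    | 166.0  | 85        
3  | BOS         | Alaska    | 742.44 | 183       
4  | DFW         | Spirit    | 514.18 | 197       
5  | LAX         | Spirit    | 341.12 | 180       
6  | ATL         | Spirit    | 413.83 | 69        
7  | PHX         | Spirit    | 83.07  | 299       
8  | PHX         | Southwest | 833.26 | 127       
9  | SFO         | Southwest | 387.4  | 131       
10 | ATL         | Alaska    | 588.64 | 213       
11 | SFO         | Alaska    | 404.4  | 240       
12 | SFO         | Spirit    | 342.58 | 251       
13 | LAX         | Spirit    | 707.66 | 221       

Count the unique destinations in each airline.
SELECT airline, COUNT(DISTINCT destination)
FROM flights
GROUP BY airline

Result:
  Alaska: 4 distinct
  JetBlue: 1 distinct
  Southwest: 2 distinct
  Spirit: 5 distinct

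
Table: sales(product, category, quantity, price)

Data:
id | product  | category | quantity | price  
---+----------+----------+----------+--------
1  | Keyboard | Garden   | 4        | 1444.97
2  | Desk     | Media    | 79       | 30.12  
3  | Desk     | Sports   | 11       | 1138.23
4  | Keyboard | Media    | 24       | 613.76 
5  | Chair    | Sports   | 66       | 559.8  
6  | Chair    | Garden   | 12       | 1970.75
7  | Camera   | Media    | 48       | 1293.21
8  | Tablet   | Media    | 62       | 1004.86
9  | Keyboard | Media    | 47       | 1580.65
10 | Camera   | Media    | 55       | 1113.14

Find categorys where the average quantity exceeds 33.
SELECT category, AVG(quantity)
FROM sales
GROUP BY category
HAVING AVG(quantity) > 33

Result:
  Media: avg=52.50
  Sports: avg=38.50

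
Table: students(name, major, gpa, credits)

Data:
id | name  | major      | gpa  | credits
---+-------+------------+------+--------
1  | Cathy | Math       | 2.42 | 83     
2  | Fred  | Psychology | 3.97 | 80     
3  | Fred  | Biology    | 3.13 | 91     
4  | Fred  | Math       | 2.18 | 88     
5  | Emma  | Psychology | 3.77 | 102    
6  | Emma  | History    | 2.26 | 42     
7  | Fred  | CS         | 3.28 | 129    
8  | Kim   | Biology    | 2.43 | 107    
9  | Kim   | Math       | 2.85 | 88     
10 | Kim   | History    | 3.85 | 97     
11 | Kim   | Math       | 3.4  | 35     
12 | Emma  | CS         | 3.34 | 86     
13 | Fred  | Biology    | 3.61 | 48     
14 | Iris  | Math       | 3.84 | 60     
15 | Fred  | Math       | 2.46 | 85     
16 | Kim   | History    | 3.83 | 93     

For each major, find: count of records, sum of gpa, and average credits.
SELECT major,
       COUNT(*) as cnt,
       SUM(gpa) as total_gpa,
       AVG(credits) as avg_credits
FROM students
GROUP BY major

Result:
  Biology: 3 records, 9.17 total gpa, 82.00 avg credits
  CS: 2 records, 6.62 total gpa, 107.50 avg credits
  History: 3 records, 9.94 total gpa, 77.33 avg credits
  Math: 6 records, 17.15 total gpa, 73.17 avg credits
  Psychology: 2 records, 7.74 total gpa, 91.00 avg credits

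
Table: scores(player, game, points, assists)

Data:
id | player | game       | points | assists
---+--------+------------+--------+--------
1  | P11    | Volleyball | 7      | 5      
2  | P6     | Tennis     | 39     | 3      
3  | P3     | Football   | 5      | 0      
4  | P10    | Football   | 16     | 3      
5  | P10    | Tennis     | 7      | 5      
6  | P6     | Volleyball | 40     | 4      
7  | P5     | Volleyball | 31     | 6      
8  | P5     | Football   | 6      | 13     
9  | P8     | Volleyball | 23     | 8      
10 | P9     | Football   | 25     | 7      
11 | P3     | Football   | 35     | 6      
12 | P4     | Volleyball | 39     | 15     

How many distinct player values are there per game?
SELECT game, COUNT(DISTINCT player)
FROM scores
GROUP BY game

Result:
  Football: 4 distinct
  Tennis: 2 distinct
  Volleyball: 5 distinct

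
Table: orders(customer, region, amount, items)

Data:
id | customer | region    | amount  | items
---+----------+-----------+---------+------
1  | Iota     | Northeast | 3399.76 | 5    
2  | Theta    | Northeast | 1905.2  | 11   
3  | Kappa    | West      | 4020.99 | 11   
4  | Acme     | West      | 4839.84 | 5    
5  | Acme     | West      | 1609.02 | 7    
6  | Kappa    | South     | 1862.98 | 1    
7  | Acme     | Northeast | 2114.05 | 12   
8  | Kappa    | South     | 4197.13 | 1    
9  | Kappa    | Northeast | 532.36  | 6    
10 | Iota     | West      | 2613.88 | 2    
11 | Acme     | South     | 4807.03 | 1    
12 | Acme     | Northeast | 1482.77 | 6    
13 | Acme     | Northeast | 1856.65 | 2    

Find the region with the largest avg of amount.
SELECT region, AVG(amount) as val
FROM orders
GROUP BY region
ORDER BY val DESC
LIMIT 1

Result: South with avg(amount) = 3622.38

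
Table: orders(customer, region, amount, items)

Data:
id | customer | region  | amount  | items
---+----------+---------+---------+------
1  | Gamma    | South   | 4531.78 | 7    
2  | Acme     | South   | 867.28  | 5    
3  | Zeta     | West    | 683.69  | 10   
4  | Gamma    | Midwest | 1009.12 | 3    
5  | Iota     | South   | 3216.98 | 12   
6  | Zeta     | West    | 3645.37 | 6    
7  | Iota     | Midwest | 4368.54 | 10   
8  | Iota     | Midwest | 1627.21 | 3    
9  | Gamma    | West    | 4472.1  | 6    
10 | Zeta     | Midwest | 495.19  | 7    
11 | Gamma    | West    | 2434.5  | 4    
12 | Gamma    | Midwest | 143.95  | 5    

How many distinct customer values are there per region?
SELECT region, COUNT(DISTINCT customer)
FROM orders
GROUP BY region

Result:
  Midwest: 3 distinct
  South: 3 distinct
  West: 2 distinct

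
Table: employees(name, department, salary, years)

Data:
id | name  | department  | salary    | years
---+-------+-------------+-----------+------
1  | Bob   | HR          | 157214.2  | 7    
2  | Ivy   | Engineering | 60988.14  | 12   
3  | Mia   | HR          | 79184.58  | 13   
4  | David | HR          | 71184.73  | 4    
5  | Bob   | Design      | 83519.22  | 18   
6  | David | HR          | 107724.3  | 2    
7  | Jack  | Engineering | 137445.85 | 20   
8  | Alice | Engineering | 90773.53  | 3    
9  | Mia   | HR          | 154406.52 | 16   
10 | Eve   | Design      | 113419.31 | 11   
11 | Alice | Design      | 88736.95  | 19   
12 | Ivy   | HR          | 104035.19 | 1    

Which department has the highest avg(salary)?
SELECT department, AVG(salary) as val
FROM employees
GROUP BY department
ORDER BY val DESC
LIMIT 1

Result: HR with avg(salary) = 112291.59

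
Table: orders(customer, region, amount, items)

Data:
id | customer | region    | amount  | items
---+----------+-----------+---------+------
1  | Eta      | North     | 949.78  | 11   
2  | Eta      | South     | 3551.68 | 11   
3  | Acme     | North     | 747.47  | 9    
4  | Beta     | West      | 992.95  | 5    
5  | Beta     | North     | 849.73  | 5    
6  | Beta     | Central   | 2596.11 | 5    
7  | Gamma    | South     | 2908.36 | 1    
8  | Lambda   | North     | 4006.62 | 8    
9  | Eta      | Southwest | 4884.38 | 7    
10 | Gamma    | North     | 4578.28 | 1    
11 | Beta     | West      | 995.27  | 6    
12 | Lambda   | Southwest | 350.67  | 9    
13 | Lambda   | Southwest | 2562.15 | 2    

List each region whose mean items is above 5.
SELECT region, AVG(items)
FROM orders
GROUP BY region
HAVING AVG(items) > 5

Result:
  North: avg=6.80
  South: avg=6.00
  Southwest: avg=6.00
  West: avg=5.50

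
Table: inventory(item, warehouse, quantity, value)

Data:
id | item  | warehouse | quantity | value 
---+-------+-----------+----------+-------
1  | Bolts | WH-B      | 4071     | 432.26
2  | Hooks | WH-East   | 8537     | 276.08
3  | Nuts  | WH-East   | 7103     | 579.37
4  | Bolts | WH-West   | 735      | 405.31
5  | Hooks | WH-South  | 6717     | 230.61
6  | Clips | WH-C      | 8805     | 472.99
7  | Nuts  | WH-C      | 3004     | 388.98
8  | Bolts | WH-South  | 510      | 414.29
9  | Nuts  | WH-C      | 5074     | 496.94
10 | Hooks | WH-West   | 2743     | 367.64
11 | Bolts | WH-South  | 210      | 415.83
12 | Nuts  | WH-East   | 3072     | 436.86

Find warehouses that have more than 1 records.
SELECT warehouse, COUNT(*) as cnt
FROM inventory
GROUP BY warehouse
HAVING COUNT(*) > 1

Result:
  WH-C: 3
  WH-East: 3
  WH-South: 3
  WH-West: 2

Note: HAVING filters groups after aggregation, WHERE filters rows before.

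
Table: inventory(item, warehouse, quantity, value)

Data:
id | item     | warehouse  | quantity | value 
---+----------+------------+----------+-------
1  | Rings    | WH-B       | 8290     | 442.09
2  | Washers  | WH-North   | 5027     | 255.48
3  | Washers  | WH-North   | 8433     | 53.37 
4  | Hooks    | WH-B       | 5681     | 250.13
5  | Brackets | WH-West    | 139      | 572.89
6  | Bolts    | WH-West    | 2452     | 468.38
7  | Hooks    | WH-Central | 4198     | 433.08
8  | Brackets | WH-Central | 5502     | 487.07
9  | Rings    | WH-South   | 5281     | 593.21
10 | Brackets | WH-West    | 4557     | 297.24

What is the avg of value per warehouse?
SELECT warehouse, AVG(value) as result
FROM inventory
GROUP BY warehouse

Result:
  WH-B: 346.11
  WH-Central: 460.08
  WH-North: 154.43
  WH-South: 593.21
  WH-West: 446.17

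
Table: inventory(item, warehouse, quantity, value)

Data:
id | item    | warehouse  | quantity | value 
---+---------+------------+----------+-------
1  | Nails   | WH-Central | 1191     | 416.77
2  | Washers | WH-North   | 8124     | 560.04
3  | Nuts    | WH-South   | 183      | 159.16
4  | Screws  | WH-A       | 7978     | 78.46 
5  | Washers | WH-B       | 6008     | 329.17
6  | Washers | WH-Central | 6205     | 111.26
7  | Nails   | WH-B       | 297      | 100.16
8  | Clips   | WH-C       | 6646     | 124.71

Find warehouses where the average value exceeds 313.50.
SELECT warehouse, AVG(value)
FROM inventory
GROUP BY warehouse
HAVING AVG(value) > 313.50

Result:
  WH-North: avg=560.04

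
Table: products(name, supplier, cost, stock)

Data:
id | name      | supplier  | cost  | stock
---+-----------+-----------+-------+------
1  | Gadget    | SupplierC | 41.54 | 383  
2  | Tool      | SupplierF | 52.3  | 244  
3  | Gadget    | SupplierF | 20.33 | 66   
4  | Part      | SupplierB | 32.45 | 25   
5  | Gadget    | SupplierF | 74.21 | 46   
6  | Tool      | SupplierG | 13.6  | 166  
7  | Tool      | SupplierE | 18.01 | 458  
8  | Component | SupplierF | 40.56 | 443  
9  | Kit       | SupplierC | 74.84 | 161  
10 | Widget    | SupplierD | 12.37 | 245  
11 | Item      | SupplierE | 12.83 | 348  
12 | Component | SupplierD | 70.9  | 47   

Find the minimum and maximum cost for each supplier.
SELECT supplier, MIN(cost), MAX(cost)
FROM products
GROUP BY supplier

Result:
  SupplierB: min=32.45, max=32.45
  SupplierC: min=41.54, max=74.84
  SupplierD: min=12.37, max=70.90
  SupplierE: min=12.83, max=18.01
  SupplierF: min=20.33, max=74.21
  SupplierG: min=13.60, max=13.60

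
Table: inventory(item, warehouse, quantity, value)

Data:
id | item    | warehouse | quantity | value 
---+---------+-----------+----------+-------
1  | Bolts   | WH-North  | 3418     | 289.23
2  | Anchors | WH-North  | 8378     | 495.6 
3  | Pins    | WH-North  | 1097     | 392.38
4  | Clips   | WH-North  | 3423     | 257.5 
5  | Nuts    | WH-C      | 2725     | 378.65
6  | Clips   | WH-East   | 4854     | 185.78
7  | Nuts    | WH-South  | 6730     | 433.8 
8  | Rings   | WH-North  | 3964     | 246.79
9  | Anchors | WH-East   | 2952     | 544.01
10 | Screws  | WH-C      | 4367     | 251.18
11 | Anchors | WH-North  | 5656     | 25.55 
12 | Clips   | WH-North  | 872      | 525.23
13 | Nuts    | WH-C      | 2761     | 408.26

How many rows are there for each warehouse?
SELECT warehouse, COUNT(*) as count
FROM inventory
GROUP BY warehouse

Result:
  WH-C: 3
  WH-East: 2
  WH-North: 7
  WH-South: 1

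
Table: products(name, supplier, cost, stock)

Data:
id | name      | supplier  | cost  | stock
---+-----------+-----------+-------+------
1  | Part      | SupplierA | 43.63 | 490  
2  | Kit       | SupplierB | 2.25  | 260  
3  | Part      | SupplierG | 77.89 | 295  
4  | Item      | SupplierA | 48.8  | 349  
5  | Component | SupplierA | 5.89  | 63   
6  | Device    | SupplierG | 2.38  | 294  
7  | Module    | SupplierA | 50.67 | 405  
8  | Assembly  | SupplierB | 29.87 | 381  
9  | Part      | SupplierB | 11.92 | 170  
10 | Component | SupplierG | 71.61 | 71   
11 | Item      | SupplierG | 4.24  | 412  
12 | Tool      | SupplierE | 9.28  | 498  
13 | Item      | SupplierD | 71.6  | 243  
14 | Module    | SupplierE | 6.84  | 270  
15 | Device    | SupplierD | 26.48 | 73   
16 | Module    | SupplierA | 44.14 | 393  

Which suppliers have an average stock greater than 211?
SELECT supplier, AVG(stock)
FROM products
GROUP BY supplier
HAVING AVG(stock) > 211

Result:
  SupplierA: avg=340.00
  SupplierB: avg=270.33
  SupplierE: avg=384.00
  SupplierG: avg=268.00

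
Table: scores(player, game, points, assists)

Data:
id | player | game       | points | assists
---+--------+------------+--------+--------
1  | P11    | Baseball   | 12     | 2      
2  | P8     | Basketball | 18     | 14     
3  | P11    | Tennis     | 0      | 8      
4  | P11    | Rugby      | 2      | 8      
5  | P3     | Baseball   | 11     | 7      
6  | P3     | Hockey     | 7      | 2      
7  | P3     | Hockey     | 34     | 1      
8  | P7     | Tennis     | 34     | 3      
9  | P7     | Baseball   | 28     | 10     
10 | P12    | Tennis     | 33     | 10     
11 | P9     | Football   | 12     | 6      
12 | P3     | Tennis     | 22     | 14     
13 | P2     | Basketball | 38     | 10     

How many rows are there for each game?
SELECT game, COUNT(*) as count
FROM scores
GROUP BY game

Result:
  Baseball: 3
  Basketball: 2
  Football: 1
  Hockey: 2
  Rugby: 1
  Tennis: 4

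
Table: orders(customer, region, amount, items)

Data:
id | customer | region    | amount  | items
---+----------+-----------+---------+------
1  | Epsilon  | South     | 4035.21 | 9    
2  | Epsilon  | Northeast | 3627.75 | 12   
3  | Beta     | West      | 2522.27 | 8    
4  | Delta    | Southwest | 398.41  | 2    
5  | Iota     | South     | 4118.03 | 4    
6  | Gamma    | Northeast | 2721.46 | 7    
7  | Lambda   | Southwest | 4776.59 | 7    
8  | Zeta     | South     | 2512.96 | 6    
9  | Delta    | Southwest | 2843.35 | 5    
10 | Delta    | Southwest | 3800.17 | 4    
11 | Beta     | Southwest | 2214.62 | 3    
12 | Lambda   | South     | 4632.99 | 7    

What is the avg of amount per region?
SELECT region, AVG(amount) as result
FROM orders
GROUP BY region

Result:
  Northeast: 3174.61
  South: 3824.80
  Southwest: 2806.63
  West: 2522.27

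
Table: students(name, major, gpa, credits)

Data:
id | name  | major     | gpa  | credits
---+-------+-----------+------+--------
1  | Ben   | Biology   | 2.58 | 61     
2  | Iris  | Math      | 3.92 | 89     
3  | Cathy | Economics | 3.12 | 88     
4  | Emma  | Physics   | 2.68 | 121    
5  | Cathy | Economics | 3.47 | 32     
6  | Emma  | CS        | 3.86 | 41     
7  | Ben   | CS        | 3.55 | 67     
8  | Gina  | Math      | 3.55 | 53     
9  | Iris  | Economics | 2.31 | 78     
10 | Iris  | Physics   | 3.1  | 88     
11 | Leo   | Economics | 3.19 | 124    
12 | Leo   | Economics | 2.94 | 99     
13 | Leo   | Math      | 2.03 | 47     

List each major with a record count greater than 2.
SELECT major, COUNT(*) as cnt
FROM students
GROUP BY major
HAVING COUNT(*) > 2

Result:
  Economics: 5
  Math: 3

Note: HAVING filters groups after aggregation, WHERE filters rows before.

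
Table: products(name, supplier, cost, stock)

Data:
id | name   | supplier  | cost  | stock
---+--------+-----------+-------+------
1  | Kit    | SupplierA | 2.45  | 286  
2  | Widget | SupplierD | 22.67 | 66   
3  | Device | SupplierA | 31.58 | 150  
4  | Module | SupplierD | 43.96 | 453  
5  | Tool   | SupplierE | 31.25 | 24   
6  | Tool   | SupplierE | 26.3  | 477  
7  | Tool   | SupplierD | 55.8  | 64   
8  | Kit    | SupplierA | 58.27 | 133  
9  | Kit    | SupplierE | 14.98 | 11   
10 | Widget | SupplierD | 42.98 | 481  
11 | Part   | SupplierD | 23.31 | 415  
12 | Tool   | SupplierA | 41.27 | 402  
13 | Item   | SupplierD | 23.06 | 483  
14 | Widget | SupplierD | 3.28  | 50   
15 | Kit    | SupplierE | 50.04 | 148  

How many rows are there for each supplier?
SELECT supplier, COUNT(*) as count
FROM products
GROUP BY supplier

Result:
  SupplierA: 4
  SupplierD: 7
  SupplierE: 4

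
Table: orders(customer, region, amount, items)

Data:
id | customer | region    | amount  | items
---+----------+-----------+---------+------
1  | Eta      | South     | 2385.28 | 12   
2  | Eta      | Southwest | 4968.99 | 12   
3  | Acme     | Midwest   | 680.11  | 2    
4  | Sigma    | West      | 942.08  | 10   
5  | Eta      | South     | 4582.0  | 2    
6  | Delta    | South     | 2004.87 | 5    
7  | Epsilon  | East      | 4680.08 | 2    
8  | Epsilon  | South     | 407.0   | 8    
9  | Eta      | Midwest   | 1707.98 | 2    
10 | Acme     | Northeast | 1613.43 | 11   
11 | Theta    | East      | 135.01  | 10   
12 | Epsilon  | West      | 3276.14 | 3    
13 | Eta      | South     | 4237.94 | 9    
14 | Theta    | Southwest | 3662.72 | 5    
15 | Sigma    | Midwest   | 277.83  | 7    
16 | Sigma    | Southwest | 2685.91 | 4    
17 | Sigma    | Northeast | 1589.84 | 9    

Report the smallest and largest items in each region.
SELECT region, MIN(items), MAX(items)
FROM orders
GROUP BY region

Result:
  East: min=2, max=10
  Midwest: min=2, max=7
  Northeast: min=9, max=11
  South: min=2, max=12
  Southwest: min=4, max=12
  West: min=3, max=10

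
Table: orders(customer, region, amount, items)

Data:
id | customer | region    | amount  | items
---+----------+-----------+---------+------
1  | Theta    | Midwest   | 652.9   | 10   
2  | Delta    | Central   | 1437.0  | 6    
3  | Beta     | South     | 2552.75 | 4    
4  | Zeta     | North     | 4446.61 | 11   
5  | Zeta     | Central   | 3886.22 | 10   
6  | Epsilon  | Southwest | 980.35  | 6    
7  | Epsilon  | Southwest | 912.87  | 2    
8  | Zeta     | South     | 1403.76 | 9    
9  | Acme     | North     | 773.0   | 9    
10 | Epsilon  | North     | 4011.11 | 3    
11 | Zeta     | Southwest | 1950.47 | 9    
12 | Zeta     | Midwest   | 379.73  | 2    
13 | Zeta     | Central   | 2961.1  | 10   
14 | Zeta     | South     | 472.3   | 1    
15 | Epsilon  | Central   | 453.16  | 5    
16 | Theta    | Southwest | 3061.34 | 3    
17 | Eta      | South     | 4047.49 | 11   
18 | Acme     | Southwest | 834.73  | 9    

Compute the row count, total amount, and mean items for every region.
SELECT region,
       COUNT(*) as cnt,
       SUM(amount) as total_amount,
       AVG(items) as avg_items
FROM orders
GROUP BY region

Result:
  Central: 4 records, 8737.48 total amount, 7.75 avg items
  Midwest: 2 records, 1032.63 total amount, 6.00 avg items
  North: 3 records, 9230.72 total amount, 7.67 avg items
  South: 4 records, 8476.30 total amount, 6.25 avg items
  Southwest: 5 records, 7739.76 total amount, 5.80 avg items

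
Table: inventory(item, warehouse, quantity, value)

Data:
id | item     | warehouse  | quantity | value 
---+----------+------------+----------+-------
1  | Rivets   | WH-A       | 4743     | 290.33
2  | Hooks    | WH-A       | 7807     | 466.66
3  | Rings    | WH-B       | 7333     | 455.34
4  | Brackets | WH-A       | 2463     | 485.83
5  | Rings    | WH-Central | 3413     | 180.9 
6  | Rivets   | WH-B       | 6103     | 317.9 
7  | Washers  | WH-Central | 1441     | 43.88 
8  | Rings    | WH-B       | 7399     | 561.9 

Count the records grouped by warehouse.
SELECT warehouse, COUNT(*) as count
FROM inventory
GROUP BY warehouse

Result:
  WH-A: 3
  WH-B: 3
  WH-Central: 2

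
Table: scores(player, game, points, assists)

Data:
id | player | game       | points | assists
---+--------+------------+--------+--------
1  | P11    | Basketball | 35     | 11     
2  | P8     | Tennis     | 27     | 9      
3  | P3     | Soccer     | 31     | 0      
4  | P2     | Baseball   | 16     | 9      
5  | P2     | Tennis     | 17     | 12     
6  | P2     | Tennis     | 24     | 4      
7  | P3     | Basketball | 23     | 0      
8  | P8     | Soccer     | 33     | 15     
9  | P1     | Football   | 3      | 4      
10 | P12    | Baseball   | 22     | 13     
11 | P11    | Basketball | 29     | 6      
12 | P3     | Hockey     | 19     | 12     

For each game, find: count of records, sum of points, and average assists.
SELECT game,
       COUNT(*) as cnt,
       SUM(points) as total_points,
       AVG(assists) as avg_assists
FROM scores
GROUP BY game

Result:
  Baseball: 2 records, 38 total points, 11.00 avg assists
  Basketball: 3 records, 87 total points, 5.67 avg assists
  Football: 1 records, 3 total points, 4.00 avg assists
  Hockey: 1 records, 19 total points, 12.00 avg assists
  Soccer: 2 records, 64 total points, 7.50 avg assists
  Tennis: 3 records, 68 total points, 8.33 avg assists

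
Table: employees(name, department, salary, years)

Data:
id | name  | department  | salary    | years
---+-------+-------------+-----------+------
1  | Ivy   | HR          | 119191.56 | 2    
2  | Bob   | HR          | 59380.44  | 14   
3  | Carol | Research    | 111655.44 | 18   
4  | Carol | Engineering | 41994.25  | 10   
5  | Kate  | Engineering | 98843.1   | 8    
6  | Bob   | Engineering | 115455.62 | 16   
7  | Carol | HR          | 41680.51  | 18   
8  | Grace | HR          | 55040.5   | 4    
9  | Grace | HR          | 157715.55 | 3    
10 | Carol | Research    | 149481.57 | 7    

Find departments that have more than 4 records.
SELECT department, COUNT(*) as cnt
FROM employees
GROUP BY department
HAVING COUNT(*) > 4

Result:
  HR: 5

Note: HAVING filters groups after aggregation, WHERE filters rows before.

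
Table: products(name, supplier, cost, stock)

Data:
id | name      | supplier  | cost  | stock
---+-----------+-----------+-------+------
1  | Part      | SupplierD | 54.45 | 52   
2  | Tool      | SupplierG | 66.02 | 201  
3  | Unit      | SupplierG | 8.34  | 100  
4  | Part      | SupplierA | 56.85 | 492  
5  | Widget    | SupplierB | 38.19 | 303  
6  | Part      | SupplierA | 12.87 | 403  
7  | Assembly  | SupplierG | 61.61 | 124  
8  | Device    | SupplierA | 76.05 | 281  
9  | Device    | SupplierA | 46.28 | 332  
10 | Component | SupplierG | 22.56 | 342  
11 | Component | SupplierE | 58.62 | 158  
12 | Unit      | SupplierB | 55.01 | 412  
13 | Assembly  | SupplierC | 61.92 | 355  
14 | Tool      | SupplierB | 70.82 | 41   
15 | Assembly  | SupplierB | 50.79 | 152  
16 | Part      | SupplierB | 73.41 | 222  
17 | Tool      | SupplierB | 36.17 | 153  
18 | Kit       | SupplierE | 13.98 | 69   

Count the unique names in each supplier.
SELECT supplier, COUNT(DISTINCT name)
FROM products
GROUP BY supplier

Result:
  SupplierA: 2 distinct
  SupplierB: 5 distinct
  SupplierC: 1 distinct
  SupplierD: 1 distinct
  SupplierE: 2 distinct
  SupplierG: 4 distinct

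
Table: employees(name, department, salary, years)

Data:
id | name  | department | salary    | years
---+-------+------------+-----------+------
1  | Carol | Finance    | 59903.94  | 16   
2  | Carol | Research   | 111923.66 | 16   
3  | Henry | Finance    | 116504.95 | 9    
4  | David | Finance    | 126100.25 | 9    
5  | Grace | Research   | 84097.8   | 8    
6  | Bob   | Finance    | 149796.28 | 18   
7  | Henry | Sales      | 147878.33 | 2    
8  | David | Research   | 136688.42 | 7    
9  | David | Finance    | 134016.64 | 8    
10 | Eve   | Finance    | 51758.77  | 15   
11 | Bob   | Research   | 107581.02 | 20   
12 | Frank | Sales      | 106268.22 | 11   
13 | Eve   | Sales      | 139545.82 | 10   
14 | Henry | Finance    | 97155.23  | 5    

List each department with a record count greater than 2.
SELECT department, COUNT(*) as cnt
FROM employees
GROUP BY department
HAVING COUNT(*) > 2

Result:
  Finance: 7
  Research: 4
  Sales: 3

Note: HAVING filters groups after aggregation, WHERE filters rows before.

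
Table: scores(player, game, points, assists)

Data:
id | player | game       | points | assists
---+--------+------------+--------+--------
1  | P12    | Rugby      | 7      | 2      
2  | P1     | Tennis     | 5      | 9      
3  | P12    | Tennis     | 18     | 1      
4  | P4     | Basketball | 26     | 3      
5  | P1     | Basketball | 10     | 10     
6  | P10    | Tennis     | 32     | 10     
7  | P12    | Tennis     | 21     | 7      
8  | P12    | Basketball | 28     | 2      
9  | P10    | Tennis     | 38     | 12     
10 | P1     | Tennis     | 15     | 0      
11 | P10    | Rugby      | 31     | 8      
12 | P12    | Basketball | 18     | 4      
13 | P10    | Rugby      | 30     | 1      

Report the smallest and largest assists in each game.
SELECT game, MIN(assists), MAX(assists)
FROM scores
GROUP BY game

Result:
  Basketball: min=2, max=10
  Rugby: min=1, max=8
  Tennis: min=0, max=12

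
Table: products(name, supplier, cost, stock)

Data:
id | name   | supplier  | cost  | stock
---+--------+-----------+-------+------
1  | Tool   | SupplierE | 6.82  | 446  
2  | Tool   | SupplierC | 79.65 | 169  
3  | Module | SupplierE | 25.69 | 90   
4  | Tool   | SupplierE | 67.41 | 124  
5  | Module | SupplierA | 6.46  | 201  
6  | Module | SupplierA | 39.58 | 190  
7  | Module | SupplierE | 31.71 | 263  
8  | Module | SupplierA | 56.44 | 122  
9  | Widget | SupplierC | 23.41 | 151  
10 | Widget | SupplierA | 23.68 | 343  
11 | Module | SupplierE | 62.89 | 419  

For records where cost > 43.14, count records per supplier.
SELECT supplier, COUNT(*)
FROM products
WHERE cost > 43.14
GROUP BY supplier

Note: WHERE filters rows before grouping.

Result:
  SupplierA: 1
  SupplierC: 1
  SupplierE: 2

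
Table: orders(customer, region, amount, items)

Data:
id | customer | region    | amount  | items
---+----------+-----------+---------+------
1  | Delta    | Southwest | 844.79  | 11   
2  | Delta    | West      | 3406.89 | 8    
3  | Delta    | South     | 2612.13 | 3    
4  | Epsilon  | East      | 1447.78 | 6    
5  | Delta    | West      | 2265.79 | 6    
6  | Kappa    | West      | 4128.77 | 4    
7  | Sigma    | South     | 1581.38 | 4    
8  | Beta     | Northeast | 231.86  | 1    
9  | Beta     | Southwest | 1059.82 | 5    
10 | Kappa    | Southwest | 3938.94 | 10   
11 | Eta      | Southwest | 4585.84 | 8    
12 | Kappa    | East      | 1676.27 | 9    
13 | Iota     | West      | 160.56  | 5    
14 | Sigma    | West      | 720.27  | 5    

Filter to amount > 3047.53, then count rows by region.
SELECT region, COUNT(*)
FROM orders
WHERE amount > 3047.53
GROUP BY region

Note: WHERE filters rows before grouping.

Result:
  Southwest: 2
  West: 2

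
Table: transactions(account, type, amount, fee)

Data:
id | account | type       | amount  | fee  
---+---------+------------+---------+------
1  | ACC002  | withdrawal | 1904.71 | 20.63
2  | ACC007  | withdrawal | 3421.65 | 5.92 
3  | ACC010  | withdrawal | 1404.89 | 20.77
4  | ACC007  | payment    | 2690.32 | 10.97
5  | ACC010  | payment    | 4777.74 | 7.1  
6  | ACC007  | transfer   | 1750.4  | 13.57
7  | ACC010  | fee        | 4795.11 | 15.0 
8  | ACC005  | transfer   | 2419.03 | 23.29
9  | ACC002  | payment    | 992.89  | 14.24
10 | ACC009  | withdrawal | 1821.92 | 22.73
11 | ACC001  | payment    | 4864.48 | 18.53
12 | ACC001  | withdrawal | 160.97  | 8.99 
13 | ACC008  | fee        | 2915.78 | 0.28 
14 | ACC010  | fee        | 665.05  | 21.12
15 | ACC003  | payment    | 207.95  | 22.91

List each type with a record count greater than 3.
SELECT type, COUNT(*) as cnt
FROM transactions
GROUP BY type
HAVING COUNT(*) > 3

Result:
  payment: 5
  withdrawal: 5

Note: HAVING filters groups after aggregation, WHERE filters rows before.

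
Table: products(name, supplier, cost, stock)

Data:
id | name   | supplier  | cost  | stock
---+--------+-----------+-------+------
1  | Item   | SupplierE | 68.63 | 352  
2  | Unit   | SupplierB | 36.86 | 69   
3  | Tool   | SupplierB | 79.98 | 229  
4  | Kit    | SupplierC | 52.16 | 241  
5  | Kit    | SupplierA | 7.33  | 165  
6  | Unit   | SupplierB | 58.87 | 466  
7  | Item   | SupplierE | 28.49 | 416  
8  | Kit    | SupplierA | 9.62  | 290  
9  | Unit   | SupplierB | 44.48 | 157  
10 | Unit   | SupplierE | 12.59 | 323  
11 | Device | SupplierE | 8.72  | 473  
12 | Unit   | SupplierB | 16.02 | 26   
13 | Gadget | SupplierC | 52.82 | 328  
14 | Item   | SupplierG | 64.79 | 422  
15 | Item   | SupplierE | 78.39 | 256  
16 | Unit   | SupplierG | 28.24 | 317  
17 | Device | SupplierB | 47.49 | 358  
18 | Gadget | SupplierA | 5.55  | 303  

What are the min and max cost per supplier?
SELECT supplier, MIN(cost), MAX(cost)
FROM products
GROUP BY supplier

Result:
  SupplierA: min=5.55, max=9.62
  SupplierB: min=16.02, max=79.98
  SupplierC: min=52.16, max=52.82
  SupplierE: min=8.72, max=78.39
  SupplierG: min=28.24, max=64.79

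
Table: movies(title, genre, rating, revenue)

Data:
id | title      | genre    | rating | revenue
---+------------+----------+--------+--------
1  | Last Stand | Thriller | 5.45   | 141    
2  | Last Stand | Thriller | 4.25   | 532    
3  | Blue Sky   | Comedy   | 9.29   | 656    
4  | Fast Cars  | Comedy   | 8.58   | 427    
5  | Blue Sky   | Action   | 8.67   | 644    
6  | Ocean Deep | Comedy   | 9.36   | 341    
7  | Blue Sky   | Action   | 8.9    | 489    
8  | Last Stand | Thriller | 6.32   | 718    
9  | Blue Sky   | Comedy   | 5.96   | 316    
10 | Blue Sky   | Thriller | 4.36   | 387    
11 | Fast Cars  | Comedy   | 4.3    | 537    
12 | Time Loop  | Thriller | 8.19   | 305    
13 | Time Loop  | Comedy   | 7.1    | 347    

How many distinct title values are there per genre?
SELECT genre, COUNT(DISTINCT title)
FROM movies
GROUP BY genre

Result:
  Action: 1 distinct
  Comedy: 4 distinct
  Thriller: 3 distinct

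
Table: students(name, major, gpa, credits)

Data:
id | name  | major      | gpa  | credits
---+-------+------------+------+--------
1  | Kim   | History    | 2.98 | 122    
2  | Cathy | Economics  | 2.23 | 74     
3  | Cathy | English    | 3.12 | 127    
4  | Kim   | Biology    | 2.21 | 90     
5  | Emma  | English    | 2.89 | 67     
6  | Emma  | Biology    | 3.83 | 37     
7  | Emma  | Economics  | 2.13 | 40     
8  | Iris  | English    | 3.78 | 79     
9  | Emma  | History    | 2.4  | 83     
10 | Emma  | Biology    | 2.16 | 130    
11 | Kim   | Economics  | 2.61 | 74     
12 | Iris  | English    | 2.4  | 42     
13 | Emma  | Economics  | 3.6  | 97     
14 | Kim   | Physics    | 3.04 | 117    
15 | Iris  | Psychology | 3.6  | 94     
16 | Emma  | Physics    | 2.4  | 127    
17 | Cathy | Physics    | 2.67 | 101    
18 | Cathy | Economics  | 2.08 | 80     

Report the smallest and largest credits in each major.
SELECT major, MIN(credits), MAX(credits)
FROM students
GROUP BY major

Result:
  Biology: min=37, max=130
  Economics: min=40, max=97
  English: min=42, max=127
  History: min=83, max=122
  Physics: min=101, max=127
  Psychology: min=94, max=94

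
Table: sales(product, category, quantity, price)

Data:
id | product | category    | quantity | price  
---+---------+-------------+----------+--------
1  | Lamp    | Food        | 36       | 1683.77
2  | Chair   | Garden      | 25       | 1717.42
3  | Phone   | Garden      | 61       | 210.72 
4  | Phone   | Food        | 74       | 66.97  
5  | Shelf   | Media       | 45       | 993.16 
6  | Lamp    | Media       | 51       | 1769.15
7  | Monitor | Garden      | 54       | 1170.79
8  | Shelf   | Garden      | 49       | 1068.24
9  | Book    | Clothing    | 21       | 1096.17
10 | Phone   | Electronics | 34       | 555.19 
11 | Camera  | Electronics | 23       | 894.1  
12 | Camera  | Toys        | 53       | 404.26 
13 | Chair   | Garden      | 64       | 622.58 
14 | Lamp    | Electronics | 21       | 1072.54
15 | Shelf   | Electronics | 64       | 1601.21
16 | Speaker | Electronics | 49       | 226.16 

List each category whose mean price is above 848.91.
SELECT category, AVG(price)
FROM sales
GROUP BY category
HAVING AVG(price) > 848.91

Result:
  Clothing: avg=1096.17
  Electronics: avg=869.84
  Food: avg=875.37
  Garden: avg=957.95
  Media: avg=1381.16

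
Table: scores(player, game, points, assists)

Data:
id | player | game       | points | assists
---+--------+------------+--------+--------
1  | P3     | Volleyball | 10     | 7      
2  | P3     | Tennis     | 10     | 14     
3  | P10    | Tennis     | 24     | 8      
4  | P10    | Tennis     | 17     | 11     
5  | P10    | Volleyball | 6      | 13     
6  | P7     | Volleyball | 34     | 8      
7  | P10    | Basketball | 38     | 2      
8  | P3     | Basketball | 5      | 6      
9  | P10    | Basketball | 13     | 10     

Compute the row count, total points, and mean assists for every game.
SELECT game,
       COUNT(*) as cnt,
       SUM(points) as total_points,
       AVG(assists) as avg_assists
FROM scores
GROUP BY game

Result:
  Basketball: 3 records, 56 total points, 6.00 avg assists
  Tennis: 3 records, 51 total points, 11.00 avg assists
  Volleyball: 3 records, 50 total points, 9.33 avg assists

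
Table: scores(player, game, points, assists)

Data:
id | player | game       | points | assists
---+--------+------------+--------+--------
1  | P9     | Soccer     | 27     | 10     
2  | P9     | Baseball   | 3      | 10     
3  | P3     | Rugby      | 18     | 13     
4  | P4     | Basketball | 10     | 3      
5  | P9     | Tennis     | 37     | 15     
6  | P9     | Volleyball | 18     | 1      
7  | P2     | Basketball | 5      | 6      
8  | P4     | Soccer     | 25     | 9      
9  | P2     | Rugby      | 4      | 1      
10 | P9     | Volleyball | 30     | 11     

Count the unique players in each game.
SELECT game, COUNT(DISTINCT player)
FROM scores
GROUP BY game

Result:
  Baseball: 1 distinct
  Basketball: 2 distinct
  Rugby: 2 distinct
  Soccer: 2 distinct
  Tennis: 1 distinct
  Volleyball: 1 distinct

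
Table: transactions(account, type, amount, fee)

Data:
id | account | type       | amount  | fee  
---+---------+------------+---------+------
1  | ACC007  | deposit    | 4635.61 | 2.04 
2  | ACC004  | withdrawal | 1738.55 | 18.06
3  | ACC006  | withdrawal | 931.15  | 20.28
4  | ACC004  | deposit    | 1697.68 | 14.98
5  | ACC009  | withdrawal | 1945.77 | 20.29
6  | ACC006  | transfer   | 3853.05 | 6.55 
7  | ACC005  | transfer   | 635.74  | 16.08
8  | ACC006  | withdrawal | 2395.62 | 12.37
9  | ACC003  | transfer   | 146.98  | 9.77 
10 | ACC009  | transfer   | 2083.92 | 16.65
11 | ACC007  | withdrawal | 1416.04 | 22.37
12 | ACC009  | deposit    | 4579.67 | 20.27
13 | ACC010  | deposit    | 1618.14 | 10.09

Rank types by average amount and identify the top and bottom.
SELECT type, AVG(amount)
FROM transactions
GROUP BY type
ORDER BY AVG(amount)

All groups:
  transfer: 1679.92
  withdrawal: 1685.43
  deposit: 3132.78

Highest: deposit (3132.78)
Lowest: transfer (1679.92)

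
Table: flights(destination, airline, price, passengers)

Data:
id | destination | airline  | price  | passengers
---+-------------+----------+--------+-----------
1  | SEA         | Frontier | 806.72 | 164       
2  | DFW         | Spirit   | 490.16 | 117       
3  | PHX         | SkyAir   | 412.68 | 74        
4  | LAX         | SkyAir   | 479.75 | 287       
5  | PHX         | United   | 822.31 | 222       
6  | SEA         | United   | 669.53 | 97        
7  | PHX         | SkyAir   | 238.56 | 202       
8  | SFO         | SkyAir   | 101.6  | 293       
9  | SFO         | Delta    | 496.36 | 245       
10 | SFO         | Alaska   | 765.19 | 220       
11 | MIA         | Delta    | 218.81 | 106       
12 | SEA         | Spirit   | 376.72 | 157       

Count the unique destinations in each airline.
SELECT airline, COUNT(DISTINCT destination)
FROM flights
GROUP BY airline

Result:
  Alaska: 1 distinct
  Delta: 2 distinct
  Frontier: 1 distinct
  SkyAir: 3 distinct
  Spirit: 2 distinct
  United: 2 distinct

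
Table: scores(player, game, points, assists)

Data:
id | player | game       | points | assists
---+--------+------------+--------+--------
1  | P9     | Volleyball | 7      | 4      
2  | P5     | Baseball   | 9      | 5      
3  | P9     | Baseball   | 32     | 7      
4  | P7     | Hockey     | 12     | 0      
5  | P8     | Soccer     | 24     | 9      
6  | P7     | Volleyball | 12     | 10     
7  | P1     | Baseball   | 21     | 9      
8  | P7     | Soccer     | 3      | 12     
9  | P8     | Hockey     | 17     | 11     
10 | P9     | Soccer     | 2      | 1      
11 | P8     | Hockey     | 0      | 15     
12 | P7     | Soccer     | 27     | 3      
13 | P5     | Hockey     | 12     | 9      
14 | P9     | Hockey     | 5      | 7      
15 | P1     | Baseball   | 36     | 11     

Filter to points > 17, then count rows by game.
SELECT game, COUNT(*)
FROM scores
WHERE points > 17
GROUP BY game

Note: WHERE filters rows before grouping.

Result:
  Baseball: 3
  Soccer: 2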